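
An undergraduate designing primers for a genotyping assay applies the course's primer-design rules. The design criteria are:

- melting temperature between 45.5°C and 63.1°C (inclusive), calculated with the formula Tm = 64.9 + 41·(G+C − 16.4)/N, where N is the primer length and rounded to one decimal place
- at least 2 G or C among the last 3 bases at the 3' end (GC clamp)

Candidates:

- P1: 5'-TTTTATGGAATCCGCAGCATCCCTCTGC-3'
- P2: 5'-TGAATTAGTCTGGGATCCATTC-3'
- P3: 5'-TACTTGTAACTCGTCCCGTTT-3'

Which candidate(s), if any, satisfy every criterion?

P1 only.

P1 (28 nt, A=5 T=9 G=5 C=9): Tm = 64.9 + 41·(14 − 16.4)/28 = 61.4°C ✓; 3' end TGC has 2 G/C ✓ — passes.
P2 (22 nt, A=5 T=8 G=5 C=4): Tm = 64.9 + 41·(9 − 16.4)/22 = 51.1°C ✓; 3' end TTC has 1 G/C, need ≥2 ✗ — fails.
P3 (21 nt, A=3 T=9 G=3 C=6): Tm = 64.9 + 41·(9 − 16.4)/21 = 50.5°C ✓; 3' end TTT has 0 G/C, need ≥2 ✗ — fails.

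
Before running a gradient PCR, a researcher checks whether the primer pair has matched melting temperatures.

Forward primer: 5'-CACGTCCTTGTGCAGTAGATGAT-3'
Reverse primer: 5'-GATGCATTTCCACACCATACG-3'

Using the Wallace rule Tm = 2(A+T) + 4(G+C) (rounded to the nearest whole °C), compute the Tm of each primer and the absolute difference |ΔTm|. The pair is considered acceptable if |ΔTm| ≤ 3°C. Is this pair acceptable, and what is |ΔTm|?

|ΔTm| = 6°C; the pair is not acceptable.

Forward: A=5 T=7 G=6 C=5 → Tm = 2·12 + 4·11 = 68°C.
Reverse: A=6 T=5 G=3 C=7 → Tm = 2·11 + 4·10 = 62°C.
|ΔTm| = |68 − 62| = 6°C, > 3°C.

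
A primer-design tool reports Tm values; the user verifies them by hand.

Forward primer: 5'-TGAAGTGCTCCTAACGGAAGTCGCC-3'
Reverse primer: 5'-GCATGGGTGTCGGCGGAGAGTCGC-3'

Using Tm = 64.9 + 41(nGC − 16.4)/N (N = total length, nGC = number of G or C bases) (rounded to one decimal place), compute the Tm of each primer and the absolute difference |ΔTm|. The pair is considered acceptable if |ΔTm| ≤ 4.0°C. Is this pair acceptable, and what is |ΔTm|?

|ΔTm| = 4.9°C; the pair is not acceptable.

Forward: G+C = 14, N = 25 → Tm = 64.9 + 41·(14 − 16.4)/25 = 61.0°C.
Reverse: G+C = 17, N = 24 → Tm = 64.9 + 41·(17 − 16.4)/24 = 65.9°C.
|ΔTm| = |61.0 − 65.9| = 4.9°C, > 4.0°C.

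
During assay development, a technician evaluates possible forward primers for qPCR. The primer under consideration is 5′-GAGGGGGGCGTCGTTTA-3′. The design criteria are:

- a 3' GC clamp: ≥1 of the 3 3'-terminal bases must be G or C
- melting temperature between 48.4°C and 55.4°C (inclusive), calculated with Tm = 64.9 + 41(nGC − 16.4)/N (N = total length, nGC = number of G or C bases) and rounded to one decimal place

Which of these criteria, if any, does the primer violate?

Base counts: A=2, T=4, G=9, C=2 (length 17).
GC clamp: 3' end TTA has 0 G/C, need ≥1 ✗
Tm: Tm = 64.9 + 41·(11 − 16.4)/17 = 51.9°C ✓

Fails: GC clamp.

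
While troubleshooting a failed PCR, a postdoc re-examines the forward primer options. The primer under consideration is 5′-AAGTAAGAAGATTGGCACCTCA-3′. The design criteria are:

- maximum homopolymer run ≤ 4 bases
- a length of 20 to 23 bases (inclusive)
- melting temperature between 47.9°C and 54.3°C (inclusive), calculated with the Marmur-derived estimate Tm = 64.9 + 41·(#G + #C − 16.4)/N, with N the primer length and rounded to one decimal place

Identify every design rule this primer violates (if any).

Base counts: A=9, T=4, G=5, C=4 (length 22).
homopolymer run: longest run = 2 ✓
length: length 22 ✓
Tm: Tm = 64.9 + 41·(9 − 16.4)/22 = 51.1°C ✓

Meets all criteria.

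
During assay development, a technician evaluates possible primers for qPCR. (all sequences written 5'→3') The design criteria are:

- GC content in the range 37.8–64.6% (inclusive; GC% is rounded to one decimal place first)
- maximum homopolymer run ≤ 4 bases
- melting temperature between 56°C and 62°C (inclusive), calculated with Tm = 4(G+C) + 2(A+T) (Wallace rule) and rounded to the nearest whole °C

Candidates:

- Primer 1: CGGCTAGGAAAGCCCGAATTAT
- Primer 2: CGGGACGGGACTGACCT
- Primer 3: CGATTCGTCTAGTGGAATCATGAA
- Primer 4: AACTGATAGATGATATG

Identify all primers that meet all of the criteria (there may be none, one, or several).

Primer 1 (22 nt, A=7 T=4 G=6 C=5): GC 11/22 = 50.0% ✓; longest run = 3 ✓; Tm = 2·11 + 4·11 = 66°C, outside 56–62°C ✗ — fails.
Primer 2 (17 nt, A=3 T=2 G=7 C=5): GC 12/17 = 70.6%, outside 37.8–64.6% ✗; longest run = 3 ✓; Tm = 2·5 + 4·12 = 58°C ✓ — fails.
Primer 3 (24 nt, A=7 T=7 G=6 C=4): GC 10/24 = 41.7% ✓; longest run = 2 ✓; Tm = 2·14 + 4·10 = 68°C, outside 56–62°C ✗ — fails.
Primer 4 (17 nt, A=7 T=5 G=4 C=1): GC 5/17 = 29.4%, outside 37.8–64.6% ✗; longest run = 2 ✓; Tm = 2·12 + 4·5 = 44°C, outside 56–62°C ✗ — fails.

None of the candidates satisfy all criteria.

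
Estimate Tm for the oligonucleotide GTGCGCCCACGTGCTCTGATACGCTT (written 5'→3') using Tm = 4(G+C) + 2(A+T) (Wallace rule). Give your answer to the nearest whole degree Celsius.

Base counts: A=3, T=7, G=7, C=9 (length 26).
Tm = 2·(3+7) + 4·(7+9) = 2·10 + 4·16 = 20 + 64 = 84°C.

84°C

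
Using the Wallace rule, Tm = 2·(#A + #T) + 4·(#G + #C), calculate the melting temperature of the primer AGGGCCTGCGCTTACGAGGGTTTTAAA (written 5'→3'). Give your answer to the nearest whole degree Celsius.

82°C

Base counts: A=6, T=7, G=9, C=5 (length 27).
Tm = 2·(6+7) + 4·(9+5) = 2·13 + 4·14 = 26 + 56 = 82°C.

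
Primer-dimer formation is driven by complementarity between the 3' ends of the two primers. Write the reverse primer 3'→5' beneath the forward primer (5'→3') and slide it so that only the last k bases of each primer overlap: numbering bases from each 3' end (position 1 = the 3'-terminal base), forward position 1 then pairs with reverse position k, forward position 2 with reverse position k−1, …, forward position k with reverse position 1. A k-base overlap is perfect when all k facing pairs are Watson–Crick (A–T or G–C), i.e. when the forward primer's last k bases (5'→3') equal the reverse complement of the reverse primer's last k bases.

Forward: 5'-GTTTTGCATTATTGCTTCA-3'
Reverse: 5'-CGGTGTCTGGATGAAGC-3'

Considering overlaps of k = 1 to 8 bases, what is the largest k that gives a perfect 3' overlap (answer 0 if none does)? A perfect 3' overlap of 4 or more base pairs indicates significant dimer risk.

Last 8 bases (5'→3') — forward …TTGCTTCA, reverse …GATGAAGC.
Reverse complement of the reverse primer's last 8 bases: GCTTCATC; its first k bases are the reverse complement of the reverse primer's last k bases, so a perfect k-base overlap needs the forward primer's last k bases to equal them.
Comparing (forward last k vs required): k=1: A vs G ✗; k=2: CA vs GC ✗; k=3: TCA vs GCT ✗; k=4: TTCA vs GCTT ✗; k=5: CTTCA vs GCTTC ✗; k=6: GCTTCA vs GCTTCA ✓; k=7: TGCTTCA vs GCTTCAT ✗; k=8: TTGCTTCA vs GCTTCATC ✗.
Only k = 6 is perfect, so the longest perfect 3' overlap is 6.

Longest perfect overlap: 6 complementary base pairs; significant dimer risk (threshold 4).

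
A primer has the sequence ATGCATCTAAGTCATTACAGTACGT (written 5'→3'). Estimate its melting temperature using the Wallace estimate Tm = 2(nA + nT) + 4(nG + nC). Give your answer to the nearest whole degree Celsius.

Base counts: A=8, T=8, G=4, C=5 (length 25).
Tm = 2·(8+8) + 4·(4+5) = 2·16 + 4·9 = 32 + 36 = 68°C.

68°C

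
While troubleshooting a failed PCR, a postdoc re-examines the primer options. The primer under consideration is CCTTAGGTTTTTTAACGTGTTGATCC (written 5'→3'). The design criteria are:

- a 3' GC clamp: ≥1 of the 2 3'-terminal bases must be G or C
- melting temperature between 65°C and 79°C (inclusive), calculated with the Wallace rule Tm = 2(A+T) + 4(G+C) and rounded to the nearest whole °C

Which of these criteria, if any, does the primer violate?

Meets all criteria.

Base counts: A=4, T=12, G=5, C=5 (length 26).
GC clamp: 3' end CC has 2 G/C ✓
Tm: Tm = 2·16 + 4·10 = 72°C ✓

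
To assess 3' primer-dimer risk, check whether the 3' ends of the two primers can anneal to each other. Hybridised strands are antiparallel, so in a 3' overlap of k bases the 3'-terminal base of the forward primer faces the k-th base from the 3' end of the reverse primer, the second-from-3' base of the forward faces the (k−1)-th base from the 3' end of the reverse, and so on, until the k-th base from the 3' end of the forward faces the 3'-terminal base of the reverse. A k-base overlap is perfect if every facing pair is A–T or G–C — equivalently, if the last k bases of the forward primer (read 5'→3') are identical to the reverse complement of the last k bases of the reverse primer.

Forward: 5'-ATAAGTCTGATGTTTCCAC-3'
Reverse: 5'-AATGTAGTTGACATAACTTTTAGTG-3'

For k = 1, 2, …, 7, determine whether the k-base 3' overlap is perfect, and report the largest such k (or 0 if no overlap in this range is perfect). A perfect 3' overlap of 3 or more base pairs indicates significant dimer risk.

Longest perfect overlap: 3 complementary base pairs; significant dimer risk (threshold 3).

Last 7 bases (5'→3') — forward …TTTCCAC, reverse …TTTAGTG.
Reverse complement of the reverse primer's last 7 bases: CACTAAA; its first k bases are the reverse complement of the reverse primer's last k bases, so a perfect k-base overlap needs the forward primer's last k bases to equal them.
Comparing (forward last k vs required): k=1: C vs C ✓; k=2: AC vs CA ✗; k=3: CAC vs CAC ✓; k=4: CCAC vs CACT ✗; k=5: TCCAC vs CACTA ✗; k=6: TTCCAC vs CACTAA ✗; k=7: TTTCCAC vs CACTAAA ✗.
Perfect overlaps at k = 1, 3; the largest is 3.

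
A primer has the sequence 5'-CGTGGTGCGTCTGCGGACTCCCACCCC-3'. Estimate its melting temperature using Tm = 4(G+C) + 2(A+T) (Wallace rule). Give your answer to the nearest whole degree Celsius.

94°C

Base counts: A=2, T=5, G=8, C=12 (length 27).
Tm = 2·(2+5) + 4·(8+12) = 2·7 + 4·20 = 14 + 80 = 94°C.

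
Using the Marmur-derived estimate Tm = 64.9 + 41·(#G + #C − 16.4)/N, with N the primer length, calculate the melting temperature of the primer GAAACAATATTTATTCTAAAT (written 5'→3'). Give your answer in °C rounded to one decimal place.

Base counts: A=10, T=8, G=1, C=2; G+C = 3, N = 21.
Tm = 64.9 + 41·(3 − 16.4)/21 = 64.9 + -549.40/21 = 38.7°C.

38.7°C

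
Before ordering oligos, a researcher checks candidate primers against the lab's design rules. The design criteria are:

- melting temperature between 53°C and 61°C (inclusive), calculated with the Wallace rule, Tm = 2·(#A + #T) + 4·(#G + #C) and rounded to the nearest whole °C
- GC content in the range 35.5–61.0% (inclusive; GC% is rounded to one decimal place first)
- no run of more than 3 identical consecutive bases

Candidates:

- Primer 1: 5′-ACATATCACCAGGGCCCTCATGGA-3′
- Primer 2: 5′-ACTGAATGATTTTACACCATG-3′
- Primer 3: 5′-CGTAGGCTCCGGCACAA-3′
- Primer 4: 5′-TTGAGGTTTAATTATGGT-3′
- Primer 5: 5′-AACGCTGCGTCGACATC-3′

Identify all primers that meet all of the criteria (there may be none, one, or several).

Primer 1 (24 nt, A=7 T=4 G=5 C=8): Tm = 2·11 + 4·13 = 74°C, outside 53–61°C ✗; GC 13/24 = 54.2% ✓; longest run = 3 ✓ — fails.
Primer 2 (21 nt, A=7 T=7 G=3 C=4): Tm = 2·14 + 4·7 = 56°C ✓; GC 7/21 = 33.3%, outside 35.5–61.0% ✗; longest run = 4, exceeds 3 ✗ — fails.
Primer 3 (17 nt, A=4 T=2 G=5 C=6): Tm = 2·6 + 4·11 = 56°C ✓; GC 11/17 = 64.7%, outside 35.5–61.0% ✗; longest run = 2 ✓ — fails.
Primer 4 (18 nt, A=4 T=9 G=5 C=0): Tm = 2·13 + 4·5 = 46°C, outside 53–61°C ✗; GC 5/18 = 27.8%, outside 35.5–61.0% ✗; longest run = 3 ✓ — fails.
Primer 5 (17 nt, A=4 T=3 G=4 C=6): Tm = 2·7 + 4·10 = 54°C ✓; GC 10/17 = 58.8% ✓; longest run = 2 ✓ — passes.

Primer 5 only.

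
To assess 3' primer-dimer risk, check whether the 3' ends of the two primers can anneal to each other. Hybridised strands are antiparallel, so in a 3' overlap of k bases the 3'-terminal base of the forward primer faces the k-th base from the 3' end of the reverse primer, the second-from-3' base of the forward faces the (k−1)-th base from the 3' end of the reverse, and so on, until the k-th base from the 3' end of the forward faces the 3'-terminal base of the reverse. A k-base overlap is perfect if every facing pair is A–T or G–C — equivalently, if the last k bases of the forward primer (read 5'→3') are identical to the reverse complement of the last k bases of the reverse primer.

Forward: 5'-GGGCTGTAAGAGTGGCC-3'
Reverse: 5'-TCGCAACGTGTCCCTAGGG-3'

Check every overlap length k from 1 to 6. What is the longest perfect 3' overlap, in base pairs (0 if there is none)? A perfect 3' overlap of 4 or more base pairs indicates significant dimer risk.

Last 6 bases (5'→3') — forward …GTGGCC, reverse …CTAGGG.
Reverse complement of the reverse primer's last 6 bases: CCCTAG; its first k bases are the reverse complement of the reverse primer's last k bases, so a perfect k-base overlap needs the forward primer's last k bases to equal them.
Comparing (forward last k vs required): k=1: C vs C ✓; k=2: CC vs CC ✓; k=3: GCC vs CCC ✗; k=4: GGCC vs CCCT ✗; k=5: TGGCC vs CCCTA ✗; k=6: GTGGCC vs CCCTAG ✗.
Perfect overlaps at k = 1, 2; the largest is 2.

Longest perfect overlap: 2 complementary base pairs; below the dimer-risk threshold (threshold 4).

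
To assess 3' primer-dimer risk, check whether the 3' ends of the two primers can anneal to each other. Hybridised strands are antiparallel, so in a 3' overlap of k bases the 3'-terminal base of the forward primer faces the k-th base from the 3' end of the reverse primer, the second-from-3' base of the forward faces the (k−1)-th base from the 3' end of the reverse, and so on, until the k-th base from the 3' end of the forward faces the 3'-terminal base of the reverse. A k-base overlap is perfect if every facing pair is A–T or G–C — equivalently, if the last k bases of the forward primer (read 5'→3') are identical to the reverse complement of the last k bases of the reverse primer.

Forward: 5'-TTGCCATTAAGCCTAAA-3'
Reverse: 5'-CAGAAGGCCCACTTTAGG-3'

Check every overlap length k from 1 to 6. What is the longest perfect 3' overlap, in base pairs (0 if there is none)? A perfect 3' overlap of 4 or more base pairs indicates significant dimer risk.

Last 6 bases (5'→3') — forward …CCTAAA, reverse …TTTAGG.
Reverse complement of the reverse primer's last 6 bases: CCTAAA; its first k bases are the reverse complement of the reverse primer's last k bases, so a perfect k-base overlap needs the forward primer's last k bases to equal them.
Comparing (forward last k vs required): k=1: A vs C ✗; k=2: AA vs CC ✗; k=3: AAA vs CCT ✗; k=4: TAAA vs CCTA ✗; k=5: CTAAA vs CCTAA ✗; k=6: CCTAAA vs CCTAAA ✓.
Only k = 6 is perfect, so the longest perfect 3' overlap is 6.

Longest perfect overlap: 6 complementary base pairs; significant dimer risk (threshold 4).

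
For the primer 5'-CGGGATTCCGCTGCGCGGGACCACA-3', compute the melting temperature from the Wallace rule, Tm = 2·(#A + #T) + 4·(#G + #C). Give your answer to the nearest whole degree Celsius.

Base counts: A=4, T=3, G=9, C=9 (length 25).
Tm = 2·(4+3) + 4·(9+9) = 2·7 + 4·18 = 14 + 72 = 86°C.

86°C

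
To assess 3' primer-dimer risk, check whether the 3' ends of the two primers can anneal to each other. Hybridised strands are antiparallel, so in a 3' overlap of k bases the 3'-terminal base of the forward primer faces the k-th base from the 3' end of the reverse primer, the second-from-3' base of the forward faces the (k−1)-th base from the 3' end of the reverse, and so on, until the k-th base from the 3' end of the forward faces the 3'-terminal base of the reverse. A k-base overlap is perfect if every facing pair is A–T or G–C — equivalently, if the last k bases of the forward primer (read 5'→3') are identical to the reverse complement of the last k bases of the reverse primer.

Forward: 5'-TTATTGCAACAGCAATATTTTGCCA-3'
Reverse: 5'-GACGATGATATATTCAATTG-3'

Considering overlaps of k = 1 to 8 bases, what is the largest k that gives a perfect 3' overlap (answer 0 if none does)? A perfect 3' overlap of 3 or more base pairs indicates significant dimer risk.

Last 8 bases (5'→3') — forward …TTTTGCCA, reverse …TTCAATTG.
Reverse complement of the reverse primer's last 8 bases: CAATTGAA; its first k bases are the reverse complement of the reverse primer's last k bases, so a perfect k-base overlap needs the forward primer's last k bases to equal them.
Comparing (forward last k vs required): k=1: A vs C ✗; k=2: CA vs CA ✓; k=3: CCA vs CAA ✗; k=4: GCCA vs CAAT ✗; k=5: TGCCA vs CAATT ✗; k=6: TTGCCA vs CAATTG ✗; k=7: TTTGCCA vs CAATTGA ✗; k=8: TTTTGCCA vs CAATTGAA ✗.
Only k = 2 is perfect, so the longest perfect 3' overlap is 2.

Longest perfect overlap: 2 complementary base pairs; below the dimer-risk threshold (threshold 3).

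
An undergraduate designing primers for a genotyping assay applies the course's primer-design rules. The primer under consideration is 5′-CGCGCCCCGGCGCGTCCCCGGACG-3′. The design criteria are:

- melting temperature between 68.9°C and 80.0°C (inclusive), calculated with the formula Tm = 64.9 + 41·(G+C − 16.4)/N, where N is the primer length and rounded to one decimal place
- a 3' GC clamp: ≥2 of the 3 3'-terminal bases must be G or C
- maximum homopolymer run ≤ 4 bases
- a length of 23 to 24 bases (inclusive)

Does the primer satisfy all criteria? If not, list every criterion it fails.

Base counts: A=1, T=1, G=9, C=13 (length 24).
Tm: Tm = 64.9 + 41·(22 − 16.4)/24 = 74.5°C ✓
GC clamp: 3' end ACG has 2 G/C ✓
homopolymer run: longest run = 4 ✓
length: length 24 ✓

Meets all criteria.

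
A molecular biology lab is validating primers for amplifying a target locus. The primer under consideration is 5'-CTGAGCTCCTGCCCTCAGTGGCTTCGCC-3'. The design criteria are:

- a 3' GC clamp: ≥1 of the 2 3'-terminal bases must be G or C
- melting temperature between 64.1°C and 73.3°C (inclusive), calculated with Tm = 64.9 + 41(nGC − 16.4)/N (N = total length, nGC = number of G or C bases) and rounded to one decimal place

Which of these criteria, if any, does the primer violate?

Base counts: A=2, T=7, G=7, C=12 (length 28).
GC clamp: 3' end CC has 2 G/C ✓
Tm: Tm = 64.9 + 41·(19 − 16.4)/28 = 68.7°C ✓

Meets all criteria.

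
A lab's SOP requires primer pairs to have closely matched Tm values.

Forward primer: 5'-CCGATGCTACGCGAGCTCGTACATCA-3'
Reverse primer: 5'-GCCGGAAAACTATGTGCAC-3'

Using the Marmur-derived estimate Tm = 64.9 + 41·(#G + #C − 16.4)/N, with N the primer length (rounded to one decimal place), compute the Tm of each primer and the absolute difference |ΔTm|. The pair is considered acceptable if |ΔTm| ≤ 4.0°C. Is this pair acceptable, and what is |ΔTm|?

Forward: G+C = 15, N = 26 → Tm = 64.9 + 41·(15 − 16.4)/26 = 62.7°C.
Reverse: G+C = 10, N = 19 → Tm = 64.9 + 41·(10 − 16.4)/19 = 51.1°C.
|ΔTm| = |62.7 − 51.1| = 11.6°C, > 4.0°C.

|ΔTm| = 11.6°C; the pair is not acceptable.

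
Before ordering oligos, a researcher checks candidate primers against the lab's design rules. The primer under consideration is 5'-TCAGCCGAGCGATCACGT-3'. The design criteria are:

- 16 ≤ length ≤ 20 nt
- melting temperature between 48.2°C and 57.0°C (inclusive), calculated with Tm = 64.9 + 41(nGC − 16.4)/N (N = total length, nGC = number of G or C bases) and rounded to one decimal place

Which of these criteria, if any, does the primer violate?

Base counts: A=4, T=3, G=5, C=6 (length 18).
length: length 18 ✓
Tm: Tm = 64.9 + 41·(11 − 16.4)/18 = 52.6°C ✓

Meets all criteria.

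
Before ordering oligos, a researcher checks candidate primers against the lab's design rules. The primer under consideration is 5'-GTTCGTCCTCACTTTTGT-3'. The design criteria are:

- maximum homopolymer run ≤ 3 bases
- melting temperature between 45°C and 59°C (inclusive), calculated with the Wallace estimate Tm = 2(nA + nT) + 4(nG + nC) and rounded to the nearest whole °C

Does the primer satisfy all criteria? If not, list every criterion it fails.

Base counts: A=1, T=9, G=3, C=5 (length 18).
homopolymer run: longest run = 4, exceeds 3 ✗
Tm: Tm = 2·10 + 4·8 = 52°C ✓

Fails: homopolymer run.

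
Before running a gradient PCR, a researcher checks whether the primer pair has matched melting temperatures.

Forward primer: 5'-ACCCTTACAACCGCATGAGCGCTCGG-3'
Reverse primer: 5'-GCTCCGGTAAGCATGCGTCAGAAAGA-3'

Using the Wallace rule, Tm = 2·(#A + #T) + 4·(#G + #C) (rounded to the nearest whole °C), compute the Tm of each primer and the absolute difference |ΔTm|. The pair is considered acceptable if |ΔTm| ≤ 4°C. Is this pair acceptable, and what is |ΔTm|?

|ΔTm| = 4°C; the pair is acceptable.

Forward: A=6 T=4 G=6 C=10 → Tm = 2·10 + 4·16 = 84°C.
Reverse: A=8 T=4 G=8 C=6 → Tm = 2·12 + 4·14 = 80°C.
|ΔTm| = |84 − 80| = 4°C, ≤ 4°C.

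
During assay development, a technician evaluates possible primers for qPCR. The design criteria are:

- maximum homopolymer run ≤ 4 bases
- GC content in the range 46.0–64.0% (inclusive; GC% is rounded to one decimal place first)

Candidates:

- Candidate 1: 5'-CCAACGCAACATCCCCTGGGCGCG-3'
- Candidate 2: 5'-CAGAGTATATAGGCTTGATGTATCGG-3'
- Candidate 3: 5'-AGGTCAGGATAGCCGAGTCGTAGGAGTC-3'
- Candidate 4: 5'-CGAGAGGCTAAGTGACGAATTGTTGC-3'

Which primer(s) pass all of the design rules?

Candidate 1 (24 nt, A=5 T=2 G=6 C=11): longest run = 4 ✓; GC 17/24 = 70.8%, outside 46.0–64.0% ✗ — fails.
Candidate 2 (26 nt, A=7 T=8 G=8 C=3): longest run = 2 ✓; GC 11/26 = 42.3%, outside 46.0–64.0% ✗ — fails.
Candidate 3 (28 nt, A=7 T=5 G=11 C=5): longest run = 2 ✓; GC 16/28 = 57.1% ✓ — passes.
Candidate 4 (26 nt, A=7 T=6 G=9 C=4): longest run = 2 ✓; GC 13/26 = 50.0% ✓ — passes.

Candidate 3 and Candidate 4.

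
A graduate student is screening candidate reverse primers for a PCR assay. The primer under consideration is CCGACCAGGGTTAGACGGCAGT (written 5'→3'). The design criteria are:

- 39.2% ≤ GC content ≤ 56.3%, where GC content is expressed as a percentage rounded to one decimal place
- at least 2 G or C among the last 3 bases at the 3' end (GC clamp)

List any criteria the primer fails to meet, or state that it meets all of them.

Base counts: A=5, T=3, G=8, C=6 (length 22).
GC content: GC 14/22 = 63.6%, outside 39.2–56.3% ✗
GC clamp: 3' end AGT has 1 G/C, need ≥2 ✗

Fails: GC content, GC clamp.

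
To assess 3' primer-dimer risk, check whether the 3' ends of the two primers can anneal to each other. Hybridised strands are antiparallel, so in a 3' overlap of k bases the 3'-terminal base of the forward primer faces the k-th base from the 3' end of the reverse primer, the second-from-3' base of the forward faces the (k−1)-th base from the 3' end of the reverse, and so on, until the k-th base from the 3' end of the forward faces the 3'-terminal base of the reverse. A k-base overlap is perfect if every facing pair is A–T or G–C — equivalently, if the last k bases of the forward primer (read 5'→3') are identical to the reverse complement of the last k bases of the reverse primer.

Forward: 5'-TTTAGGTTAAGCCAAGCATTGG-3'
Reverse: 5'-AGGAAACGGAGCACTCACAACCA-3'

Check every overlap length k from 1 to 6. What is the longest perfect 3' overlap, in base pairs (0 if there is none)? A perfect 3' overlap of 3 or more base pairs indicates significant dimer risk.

Last 6 bases (5'→3') — forward …CATTGG, reverse …CAACCA.
Reverse complement of the reverse primer's last 6 bases: TGGTTG; its first k bases are the reverse complement of the reverse primer's last k bases, so a perfect k-base overlap needs the forward primer's last k bases to equal them.
Comparing (forward last k vs required): k=1: G vs T ✗; k=2: GG vs TG ✗; k=3: TGG vs TGG ✓; k=4: TTGG vs TGGT ✗; k=5: ATTGG vs TGGTT ✗; k=6: CATTGG vs TGGTTG ✗.
Only k = 3 is perfect, so the longest perfect 3' overlap is 3.

Longest perfect overlap: 3 complementary base pairs; significant dimer risk (threshold 3).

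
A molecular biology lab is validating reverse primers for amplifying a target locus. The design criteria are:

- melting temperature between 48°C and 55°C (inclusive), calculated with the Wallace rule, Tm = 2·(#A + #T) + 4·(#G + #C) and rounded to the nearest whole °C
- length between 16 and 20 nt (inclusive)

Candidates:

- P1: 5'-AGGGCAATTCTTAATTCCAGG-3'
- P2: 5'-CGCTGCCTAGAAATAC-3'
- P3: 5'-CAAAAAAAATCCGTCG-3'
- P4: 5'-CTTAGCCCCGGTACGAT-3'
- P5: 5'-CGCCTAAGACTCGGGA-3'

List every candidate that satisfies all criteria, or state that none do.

P1 (21 nt, A=6 T=6 G=5 C=4): Tm = 2·12 + 4·9 = 60°C, outside 48–55°C ✗; length 21, outside 16–20 ✗ — fails.
P2 (16 nt, A=5 T=3 G=3 C=5): Tm = 2·8 + 4·8 = 48°C ✓; length 16 ✓ — passes.
P3 (16 nt, A=8 T=2 G=2 C=4): Tm = 2·10 + 4·6 = 44°C, outside 48–55°C ✗; length 16 ✓ — fails.
P4 (17 nt, A=3 T=4 G=4 C=6): Tm = 2·7 + 4·10 = 54°C ✓; length 17 ✓ — passes.
P5 (16 nt, A=4 T=2 G=5 C=5): Tm = 2·6 + 4·10 = 52°C ✓; length 16 ✓ — passes.

P2, P4 and P5.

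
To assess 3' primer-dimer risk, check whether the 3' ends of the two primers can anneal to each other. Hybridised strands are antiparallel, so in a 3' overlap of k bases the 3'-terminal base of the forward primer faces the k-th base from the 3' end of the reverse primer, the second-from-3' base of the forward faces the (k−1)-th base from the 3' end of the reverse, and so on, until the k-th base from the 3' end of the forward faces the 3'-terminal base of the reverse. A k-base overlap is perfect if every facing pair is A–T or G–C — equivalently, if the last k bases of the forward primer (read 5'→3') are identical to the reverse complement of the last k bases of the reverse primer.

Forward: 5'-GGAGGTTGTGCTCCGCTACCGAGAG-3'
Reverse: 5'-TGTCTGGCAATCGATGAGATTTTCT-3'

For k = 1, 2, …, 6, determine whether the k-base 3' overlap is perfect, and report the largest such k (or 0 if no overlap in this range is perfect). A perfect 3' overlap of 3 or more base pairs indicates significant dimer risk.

Last 6 bases (5'→3') — forward …CGAGAG, reverse …TTTTCT.
Reverse complement of the reverse primer's last 6 bases: AGAAAA; its first k bases are the reverse complement of the reverse primer's last k bases, so a perfect k-base overlap needs the forward primer's last k bases to equal them.
Comparing (forward last k vs required): k=1: G vs A ✗; k=2: AG vs AG ✓; k=3: GAG vs AGA ✗; k=4: AGAG vs AGAA ✗; k=5: GAGAG vs AGAAA ✗; k=6: CGAGAG vs AGAAAA ✗.
Only k = 2 is perfect, so the longest perfect 3' overlap is 2.

Longest perfect overlap: 2 complementary base pairs; below the dimer-risk threshold (threshold 3).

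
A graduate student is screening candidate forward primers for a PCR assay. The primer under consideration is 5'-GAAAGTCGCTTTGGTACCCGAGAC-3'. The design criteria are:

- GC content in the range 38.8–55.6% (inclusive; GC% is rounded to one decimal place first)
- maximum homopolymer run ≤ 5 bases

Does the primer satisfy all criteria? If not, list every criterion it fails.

Base counts: A=6, T=5, G=7, C=6 (length 24).
GC content: GC 13/24 = 54.2% ✓
homopolymer run: longest run = 3 ✓

Meets all criteria.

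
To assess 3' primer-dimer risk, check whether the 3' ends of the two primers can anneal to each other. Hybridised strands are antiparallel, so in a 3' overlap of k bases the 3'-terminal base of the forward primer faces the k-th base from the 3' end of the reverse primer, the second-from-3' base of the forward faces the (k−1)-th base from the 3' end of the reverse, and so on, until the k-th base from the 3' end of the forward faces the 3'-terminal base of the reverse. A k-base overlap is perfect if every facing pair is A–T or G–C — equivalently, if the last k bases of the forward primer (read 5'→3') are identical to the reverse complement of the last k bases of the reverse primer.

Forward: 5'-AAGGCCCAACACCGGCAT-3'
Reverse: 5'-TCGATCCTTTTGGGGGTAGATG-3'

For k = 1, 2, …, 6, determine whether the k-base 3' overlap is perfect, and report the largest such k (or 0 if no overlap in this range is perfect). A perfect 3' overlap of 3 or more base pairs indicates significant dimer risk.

Longest perfect overlap: 3 complementary base pairs; significant dimer risk (threshold 3).

Last 6 bases (5'→3') — forward …CGGCAT, reverse …TAGATG.
Reverse complement of the reverse primer's last 6 bases: CATCTA; its first k bases are the reverse complement of the reverse primer's last k bases, so a perfect k-base overlap needs the forward primer's last k bases to equal them.
Comparing (forward last k vs required): k=1: T vs C ✗; k=2: AT vs CA ✗; k=3: CAT vs CAT ✓; k=4: GCAT vs CATC ✗; k=5: GGCAT vs CATCT ✗; k=6: CGGCAT vs CATCTA ✗.
Only k = 3 is perfect, so the longest perfect 3' overlap is 3.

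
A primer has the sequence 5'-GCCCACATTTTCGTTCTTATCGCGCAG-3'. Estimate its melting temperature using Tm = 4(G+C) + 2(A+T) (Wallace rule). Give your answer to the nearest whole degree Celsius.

Base counts: A=4, T=9, G=5, C=9 (length 27).
Tm = 2·(4+9) + 4·(5+9) = 2·13 + 4·14 = 26 + 56 = 82°C.

82°C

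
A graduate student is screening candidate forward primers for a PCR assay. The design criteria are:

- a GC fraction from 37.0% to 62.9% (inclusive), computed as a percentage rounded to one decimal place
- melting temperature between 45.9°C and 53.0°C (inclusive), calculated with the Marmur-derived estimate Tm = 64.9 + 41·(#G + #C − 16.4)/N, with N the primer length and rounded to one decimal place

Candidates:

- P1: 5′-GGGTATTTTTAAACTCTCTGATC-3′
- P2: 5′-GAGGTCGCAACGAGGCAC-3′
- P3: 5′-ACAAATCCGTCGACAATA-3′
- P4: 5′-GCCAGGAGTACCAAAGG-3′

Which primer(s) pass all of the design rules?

P1 (23 nt, A=5 T=10 G=4 C=4): GC 8/23 = 34.8%, outside 37.0–62.9% ✗; Tm = 64.9 + 41·(8 − 16.4)/23 = 49.9°C ✓ — fails.
P2 (18 nt, A=5 T=1 G=7 C=5): GC 12/18 = 66.7%, outside 37.0–62.9% ✗; Tm = 64.9 + 41·(12 − 16.4)/18 = 54.9°C, outside 45.9–53.0°C ✗ — fails.
P3 (18 nt, A=8 T=3 G=2 C=5): GC 7/18 = 38.9% ✓; Tm = 64.9 + 41·(7 − 16.4)/18 = 43.5°C, outside 45.9–53.0°C ✗ — fails.
P4 (17 nt, A=6 T=1 G=6 C=4): GC 10/17 = 58.8% ✓; Tm = 64.9 + 41·(10 − 16.4)/17 = 49.5°C ✓ — passes.

P4 only.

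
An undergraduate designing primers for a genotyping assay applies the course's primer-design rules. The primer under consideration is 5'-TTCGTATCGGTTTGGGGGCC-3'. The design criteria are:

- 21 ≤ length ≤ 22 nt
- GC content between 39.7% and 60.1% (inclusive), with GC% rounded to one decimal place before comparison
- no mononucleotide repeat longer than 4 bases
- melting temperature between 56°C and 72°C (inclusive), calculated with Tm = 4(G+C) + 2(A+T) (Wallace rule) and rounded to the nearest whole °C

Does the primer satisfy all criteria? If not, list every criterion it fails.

Fails: length, homopolymer run.

Base counts: A=1, T=7, G=8, C=4 (length 20).
length: length 20, outside 21–22 ✗
GC content: GC 12/20 = 60.0% ✓
homopolymer run: longest run = 5, exceeds 4 ✗
Tm: Tm = 2·8 + 4·12 = 64°C ✓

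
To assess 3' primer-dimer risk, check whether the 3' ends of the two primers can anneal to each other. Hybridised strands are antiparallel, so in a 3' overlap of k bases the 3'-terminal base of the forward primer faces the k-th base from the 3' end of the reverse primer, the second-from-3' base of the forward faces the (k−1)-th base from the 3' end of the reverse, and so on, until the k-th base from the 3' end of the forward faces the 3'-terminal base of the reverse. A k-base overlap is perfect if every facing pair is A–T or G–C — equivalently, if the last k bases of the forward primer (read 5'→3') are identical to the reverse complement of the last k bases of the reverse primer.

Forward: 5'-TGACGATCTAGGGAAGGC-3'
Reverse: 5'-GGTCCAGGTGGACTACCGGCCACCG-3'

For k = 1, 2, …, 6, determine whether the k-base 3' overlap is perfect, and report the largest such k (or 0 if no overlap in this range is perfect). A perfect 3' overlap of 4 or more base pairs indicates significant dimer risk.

Last 6 bases (5'→3') — forward …GAAGGC, reverse …CCACCG.
Reverse complement of the reverse primer's last 6 bases: CGGTGG; its first k bases are the reverse complement of the reverse primer's last k bases, so a perfect k-base overlap needs the forward primer's last k bases to equal them.
Comparing (forward last k vs required): k=1: C vs C ✓; k=2: GC vs CG ✗; k=3: GGC vs CGG ✗; k=4: AGGC vs CGGT ✗; k=5: AAGGC vs CGGTG ✗; k=6: GAAGGC vs CGGTGG ✗.
Only k = 1 is perfect, so the longest perfect 3' overlap is 1.

Longest perfect overlap: 1 complementary base pair; below the dimer-risk threshold (threshold 4).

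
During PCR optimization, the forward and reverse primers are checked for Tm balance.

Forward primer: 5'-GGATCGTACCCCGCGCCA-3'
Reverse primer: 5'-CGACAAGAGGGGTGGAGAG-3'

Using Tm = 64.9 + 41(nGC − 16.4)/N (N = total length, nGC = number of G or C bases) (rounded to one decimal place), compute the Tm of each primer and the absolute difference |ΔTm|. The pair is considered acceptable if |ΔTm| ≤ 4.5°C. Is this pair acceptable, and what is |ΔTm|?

Forward: G+C = 13, N = 18 → Tm = 64.9 + 41·(13 − 16.4)/18 = 57.2°C.
Reverse: G+C = 12, N = 19 → Tm = 64.9 + 41·(12 − 16.4)/19 = 55.4°C.
|ΔTm| = |57.2 − 55.4| = 1.8°C, ≤ 4.5°C.

|ΔTm| = 1.8°C; the pair is acceptable.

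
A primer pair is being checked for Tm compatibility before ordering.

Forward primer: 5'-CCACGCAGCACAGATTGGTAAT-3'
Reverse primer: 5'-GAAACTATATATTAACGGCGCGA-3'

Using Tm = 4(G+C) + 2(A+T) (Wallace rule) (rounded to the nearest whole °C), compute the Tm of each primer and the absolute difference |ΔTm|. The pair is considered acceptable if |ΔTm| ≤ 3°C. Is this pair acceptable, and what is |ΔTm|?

|ΔTm| = 2°C; the pair is acceptable.

Forward: A=7 T=4 G=5 C=6 → Tm = 2·11 + 4·11 = 66°C.
Reverse: A=9 T=5 G=5 C=4 → Tm = 2·14 + 4·9 = 64°C.
|ΔTm| = |66 − 64| = 2°C, ≤ 3°C.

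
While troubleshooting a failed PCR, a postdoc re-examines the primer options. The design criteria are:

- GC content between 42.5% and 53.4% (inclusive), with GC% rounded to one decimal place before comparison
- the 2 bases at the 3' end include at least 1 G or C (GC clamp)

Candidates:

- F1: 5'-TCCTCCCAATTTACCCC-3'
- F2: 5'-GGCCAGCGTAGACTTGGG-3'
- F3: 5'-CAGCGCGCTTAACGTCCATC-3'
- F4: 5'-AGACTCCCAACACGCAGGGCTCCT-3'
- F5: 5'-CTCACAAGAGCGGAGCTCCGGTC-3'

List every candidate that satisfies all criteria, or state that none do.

F1 (17 nt, A=3 T=5 G=0 C=9): GC 9/17 = 52.9% ✓; 3' end CC has 2 G/C ✓ — passes.
F2 (18 nt, A=3 T=3 G=8 C=4): GC 12/18 = 66.7%, outside 42.5–53.4% ✗; 3' end GG has 2 G/C ✓ — fails.
F3 (20 nt, A=4 T=4 G=4 C=8): GC 12/20 = 60.0%, outside 42.5–53.4% ✗; 3' end TC has 1 G/C ✓ — fails.
F4 (24 nt, A=6 T=3 G=5 C=10): GC 15/24 = 62.5%, outside 42.5–53.4% ✗; 3' end CT has 1 G/C ✓ — fails.
F5 (23 nt, A=5 T=3 G=7 C=8): GC 15/23 = 65.2%, outside 42.5–53.4% ✗; 3' end TC has 1 G/C ✓ — fails.

F1 only.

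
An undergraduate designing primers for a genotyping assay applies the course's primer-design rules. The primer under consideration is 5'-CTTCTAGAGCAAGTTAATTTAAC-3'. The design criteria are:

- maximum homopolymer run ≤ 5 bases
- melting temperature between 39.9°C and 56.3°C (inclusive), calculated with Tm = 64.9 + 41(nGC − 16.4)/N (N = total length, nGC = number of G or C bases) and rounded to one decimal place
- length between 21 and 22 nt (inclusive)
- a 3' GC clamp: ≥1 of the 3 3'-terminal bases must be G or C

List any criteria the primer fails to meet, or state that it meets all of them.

Base counts: A=8, T=8, G=3, C=4 (length 23).
homopolymer run: longest run = 3 ✓
Tm: Tm = 64.9 + 41·(7 − 16.4)/23 = 48.1°C ✓
length: length 23, outside 21–22 ✗
GC clamp: 3' end AAC has 1 G/C ✓

Fails: length.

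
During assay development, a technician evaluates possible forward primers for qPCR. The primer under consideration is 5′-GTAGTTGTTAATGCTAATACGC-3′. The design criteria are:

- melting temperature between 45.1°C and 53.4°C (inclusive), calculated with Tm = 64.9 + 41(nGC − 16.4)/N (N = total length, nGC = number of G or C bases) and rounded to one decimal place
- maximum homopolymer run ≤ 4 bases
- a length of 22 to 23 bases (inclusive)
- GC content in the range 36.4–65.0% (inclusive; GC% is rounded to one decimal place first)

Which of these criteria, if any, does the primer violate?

Meets all criteria.

Base counts: A=6, T=8, G=5, C=3 (length 22).
Tm: Tm = 64.9 + 41·(8 − 16.4)/22 = 49.2°C ✓
homopolymer run: longest run = 2 ✓
length: length 22 ✓
GC content: GC 8/22 = 36.4% ✓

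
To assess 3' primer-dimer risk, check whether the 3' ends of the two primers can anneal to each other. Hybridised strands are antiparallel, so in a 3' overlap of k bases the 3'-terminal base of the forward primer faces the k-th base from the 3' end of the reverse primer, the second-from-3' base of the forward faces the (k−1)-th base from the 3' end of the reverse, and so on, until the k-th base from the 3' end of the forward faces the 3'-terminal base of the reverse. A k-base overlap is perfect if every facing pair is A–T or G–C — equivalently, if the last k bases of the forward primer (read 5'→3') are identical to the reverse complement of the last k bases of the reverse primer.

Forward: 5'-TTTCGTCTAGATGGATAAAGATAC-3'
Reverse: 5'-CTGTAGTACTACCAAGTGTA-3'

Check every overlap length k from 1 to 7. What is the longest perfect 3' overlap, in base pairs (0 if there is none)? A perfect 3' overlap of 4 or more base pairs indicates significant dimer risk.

Longest perfect overlap: 3 complementary base pairs; below the dimer-risk threshold (threshold 4).

Last 7 bases (5'→3') — forward …AAGATAC, reverse …AAGTGTA.
Reverse complement of the reverse primer's last 7 bases: TACACTT; its first k bases are the reverse complement of the reverse primer's last k bases, so a perfect k-base overlap needs the forward primer's last k bases to equal them.
Comparing (forward last k vs required): k=1: C vs T ✗; k=2: AC vs TA ✗; k=3: TAC vs TAC ✓; k=4: ATAC vs TACA ✗; k=5: GATAC vs TACAC ✗; k=6: AGATAC vs TACACT ✗; k=7: AAGATAC vs TACACTT ✗.
Only k = 3 is perfect, so the longest perfect 3' overlap is 3.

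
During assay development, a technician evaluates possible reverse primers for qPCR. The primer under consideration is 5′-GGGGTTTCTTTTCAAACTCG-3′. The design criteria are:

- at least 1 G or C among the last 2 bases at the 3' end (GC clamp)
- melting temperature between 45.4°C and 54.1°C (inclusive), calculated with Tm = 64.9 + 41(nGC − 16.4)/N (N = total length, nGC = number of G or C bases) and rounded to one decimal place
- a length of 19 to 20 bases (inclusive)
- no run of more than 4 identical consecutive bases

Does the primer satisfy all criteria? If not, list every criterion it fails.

Base counts: A=3, T=8, G=5, C=4 (length 20).
GC clamp: 3' end CG has 2 G/C ✓
Tm: Tm = 64.9 + 41·(9 − 16.4)/20 = 49.7°C ✓
length: length 20 ✓
homopolymer run: longest run = 4 ✓

Meets all criteria.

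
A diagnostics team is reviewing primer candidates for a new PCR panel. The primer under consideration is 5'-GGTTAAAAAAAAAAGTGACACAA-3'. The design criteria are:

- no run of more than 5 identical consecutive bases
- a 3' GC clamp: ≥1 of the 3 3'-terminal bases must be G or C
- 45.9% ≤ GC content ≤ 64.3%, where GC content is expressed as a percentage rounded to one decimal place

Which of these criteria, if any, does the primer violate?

Base counts: A=14, T=3, G=4, C=2 (length 23).
homopolymer run: longest run = 10, exceeds 5 ✗
GC clamp: 3' end CAA has 1 G/C ✓
GC content: GC 6/23 = 26.1%, outside 45.9–64.3% ✗

Fails: homopolymer run, GC content.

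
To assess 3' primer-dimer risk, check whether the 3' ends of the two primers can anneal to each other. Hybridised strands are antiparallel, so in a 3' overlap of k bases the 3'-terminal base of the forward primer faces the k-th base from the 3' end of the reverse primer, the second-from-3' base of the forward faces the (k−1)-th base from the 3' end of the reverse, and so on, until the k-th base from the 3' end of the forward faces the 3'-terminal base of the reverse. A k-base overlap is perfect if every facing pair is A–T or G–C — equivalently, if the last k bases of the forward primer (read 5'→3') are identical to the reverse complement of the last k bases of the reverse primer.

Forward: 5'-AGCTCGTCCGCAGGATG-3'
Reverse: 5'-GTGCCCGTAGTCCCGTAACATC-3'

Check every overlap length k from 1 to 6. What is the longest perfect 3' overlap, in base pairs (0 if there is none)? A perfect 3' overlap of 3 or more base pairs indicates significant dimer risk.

Longest perfect overlap: 4 complementary base pairs; significant dimer risk (threshold 3).

Last 6 bases (5'→3') — forward …AGGATG, reverse …AACATC.
Reverse complement of the reverse primer's last 6 bases: GATGTT; its first k bases are the reverse complement of the reverse primer's last k bases, so a perfect k-base overlap needs the forward primer's last k bases to equal them.
Comparing (forward last k vs required): k=1: G vs G ✓; k=2: TG vs GA ✗; k=3: ATG vs GAT ✗; k=4: GATG vs GATG ✓; k=5: GGATG vs GATGT ✗; k=6: AGGATG vs GATGTT ✗.
Perfect overlaps at k = 1, 4; the largest is 4.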